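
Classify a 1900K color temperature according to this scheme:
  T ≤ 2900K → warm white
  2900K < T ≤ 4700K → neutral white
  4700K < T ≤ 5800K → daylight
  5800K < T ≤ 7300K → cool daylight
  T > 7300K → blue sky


Temperature: 1900K
1900K ≤ 2900K → warm white
Classification: warm white


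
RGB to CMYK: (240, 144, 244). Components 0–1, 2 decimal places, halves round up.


R'=240/255≈0.9412, G'=144/255≈0.5647, B'=244/255≈0.9569
K = 1 - max(R',G',B') = 1 - 244/255 = 11/255 = 0.04313… → 0.04
(1-R'-K)/(1-K) simplifies to (max-R)/max with max = 244:
C = (244-240)/244 = 4/244 = 0.01639… → 0.02
M = (244-144)/244 = 100/244 = 0.40983… → 0.41
Y = (244-244)/244 = 0/244 = 0 → 0.00
= CMYK(0.02, 0.41, 0.00, 0.04)


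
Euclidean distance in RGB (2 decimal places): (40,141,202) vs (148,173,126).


d = √[(R₁-R₂)² + (G₁-G₂)² + (B₁-B₂)²]
d = √[(40-148)² + (141-173)² + (202-126)²]
d = √[11664 + 1024 + 5776]
d = √18464
d ≈ 135.88


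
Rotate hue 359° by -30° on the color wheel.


New hue = (H + rotation) mod 360
New hue = (359 -30) mod 360
= 329 mod 360
= 329°


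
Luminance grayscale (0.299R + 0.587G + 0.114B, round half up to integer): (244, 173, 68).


Gray = 0.299×R + 0.587×G + 0.114×B
Gray = 0.299×244 + 0.587×173 + 0.114×68
Gray = 72.956 + 101.551 + 7.752
Gray = 182.259 → round half up → 182
Gray = 182


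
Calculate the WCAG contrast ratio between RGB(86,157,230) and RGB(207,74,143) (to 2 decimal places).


Linearize each sRGB channel c=v/255: c/12.92 if c ≤ 0.04045 else ((c+0.055)/1.055)^2.4
L = 0.2126×R_lin + 0.7152×G_lin + 0.0722×B_lin
Color 1 (86,157,230):
  R=86: 86/255≈0.3373 > 0.04045 → ((0.3373+0.055)/1.055)^2.4 ≈ 0.09306
  G=157: 157/255≈0.6157 > 0.04045 → ((0.6157+0.055)/1.055)^2.4 ≈ 0.33716
  B=230: 230/255≈0.9020 > 0.04045 → ((0.9020+0.055)/1.055)^2.4 ≈ 0.79130
  L1 = 0.2126×0.09306 + 0.7152×0.33716 + 0.0722×0.79130 ≈ 0.31806
Color 2 (207,74,143):
  R=207: 207/255≈0.8118 > 0.04045 → ((0.8118+0.055)/1.055)^2.4 ≈ 0.62396
  G=74: 74/255≈0.2902 > 0.04045 → ((0.2902+0.055)/1.055)^2.4 ≈ 0.06848
  B=143: 143/255≈0.5608 > 0.04045 → ((0.5608+0.055)/1.055)^2.4 ≈ 0.27468
  L2 = 0.2126×0.62396 + 0.7152×0.06848 + 0.0722×0.27468 ≈ 0.20146
Lighter = 0.31806, Darker = 0.20146
Ratio = (L_lighter + 0.05) / (L_darker + 0.05)
Ratio = (0.31806 + 0.05) / (0.20146 + 0.05) = 0.36806 / 0.25146 ≈ 1.4637
Ratio ≈ 1.46:1


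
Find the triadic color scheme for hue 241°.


Triadic: equally spaced at 120° intervals
H1 = 241°
H2 = (241 + 120) mod 360 = 1°
H3 = (241 + 240) mod 360 = 121°
Triadic = 241°, 1°, 121°


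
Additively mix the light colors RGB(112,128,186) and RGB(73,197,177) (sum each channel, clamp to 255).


Additive: each channel = min(255, C₁+C₂)
R: 112+73 = 185 → 185
G: 128+197 = 325 → 255
B: 186+177 = 363 → 255
= RGB(185, 255, 255)


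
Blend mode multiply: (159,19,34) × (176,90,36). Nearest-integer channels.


Multiply: C = A×B/255, rounded to nearest integer
R: 159×176/255 = 27984/255 ≈ 109.741 → 110
G: 19×90/255 = 1710/255 ≈ 6.706 → 7
B: 34×36/255 = 1224/255 ≈ 4.800 → 5
= RGB(110, 7, 5)


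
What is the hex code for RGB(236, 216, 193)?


R = 236 → EC (hex)
G = 216 → D8 (hex)
B = 193 → C1 (hex)
Hex = #ECD8C1


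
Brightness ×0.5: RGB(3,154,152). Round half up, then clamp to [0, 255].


Multiply each channel by 0.5, round half up, clamp to [0, 255]
R: 3×0.5 = 1.5 → round → 2
G: 154×0.5 = 77
B: 152×0.5 = 76
= RGB(2, 77, 76)


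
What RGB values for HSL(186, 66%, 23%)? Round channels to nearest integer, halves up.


H=186°, S=0.66, L=0.23
C = (1-|2L-1|)×S = (1-|-0.54|)×0.66 = 0.3036
H' = H/60 = 186/60 ≈ 3.1000; X = C×(1-|H' mod 2 - 1|) = 0.27324
m = L - C/2 = 0.23 - 0.1518 = 0.0782
Sector ⌊H'⌋ = 3 → (R',G',B') = (0.0, 0.27324, 0.3036)
RGB = ((R'+m)×255, (G'+m)×255, (B'+m)×255) = (19.941, 89.6172, 97.359)
Round half up → RGB(20, 90, 97)


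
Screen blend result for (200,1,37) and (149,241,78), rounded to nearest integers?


Screen: C = 255 - (255-A)×(255-B)/255, rounded to nearest integer
R: 255 - (255-200)×(255-149)/255 = 255 - 5830/255 ≈ 255 - 22.863 = 232.137 → 232
G: 255 - (255-1)×(255-241)/255 = 255 - 3556/255 ≈ 255 - 13.945 = 241.055 → 241
B: 255 - (255-37)×(255-78)/255 = 255 - 38586/255 ≈ 255 - 151.318 = 103.682 → 104
= RGB(232, 241, 104)


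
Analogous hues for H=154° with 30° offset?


Base hue: 154°
Left analog: (154 - 30) mod 360 = 124°
Right analog: (154 + 30) mod 360 = 184°
Analogous hues = 124° and 184°


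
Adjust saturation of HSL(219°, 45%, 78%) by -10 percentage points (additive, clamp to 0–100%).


Original S = 45%
Adjustment = -10 percentage points
New S = 45 + (-10) = 35
Clamp to [0, 100] → 35
= HSL(219°, 35%, 78%)


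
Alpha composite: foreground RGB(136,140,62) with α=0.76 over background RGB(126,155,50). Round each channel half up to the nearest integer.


C = α×F + (1-α)×B, with 1-α = 0.24
R: 0.76×136 + 0.24×126 = 103.36 + 30.24 = 133.60 → 134
G: 0.76×140 + 0.24×155 = 106.40 + 37.20 = 143.60 → 144
B: 0.76×62 + 0.24×50 = 47.12 + 12.00 = 59.12 → 59
= RGB(134, 144, 59)


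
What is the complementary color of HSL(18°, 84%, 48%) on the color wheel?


Complement = opposite side of color wheel = hue + 180°
H' = (18 + 180) mod 360 = 198°
S and L unchanged.
= HSL(198°, 84%, 48%)


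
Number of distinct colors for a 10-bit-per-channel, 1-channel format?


Total bits = 10 bits/channel × 1 channels = 10 bits
Distinct colors = 2^10
= 1,024 colors


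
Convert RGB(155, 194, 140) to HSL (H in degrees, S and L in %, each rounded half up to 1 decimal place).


Normalize: R'=155/255≈0.6078, G'=194/255≈0.7608, B'=140/255≈0.5490
Max=194/255, Min=140/255, Δ=Max-Min=54/255
L = (Max+Min)/2 = (194+140)/510 = 334/510 = 0.65490… → L = 65.5%
L > 0.5 → S = Δ/(2-Max-Min) = 54/(510-194-140) = 54/176 = 0.30681… → S = 30.7%
(the 1/255 factors cancel in S and H, so raw channel differences can be used)
Max is G' → H = 60 × ((B-R)/Δ + 2) = 60 × ((140-155)/54 + 2)
  -15/54 + 2 = -0.2777… + 2 = 1.7222…
  H = 60 × 1.7222… = 103.333…° → H = 103.3°
= HSL(103.3°, 30.7%, 65.5%)


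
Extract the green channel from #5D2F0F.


Color: #5D2F0F
R = 5D = 93
G = 2F = 47
B = 0F = 15
Green = 47


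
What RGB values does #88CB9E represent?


88 → 136 (R)
CB → 203 (G)
9E → 158 (B)
= RGB(136, 203, 158)


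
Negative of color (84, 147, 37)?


Invert: (255-R, 255-G, 255-B)
R: 255-84 = 171
G: 255-147 = 108
B: 255-37 = 218
= RGB(171, 108, 218)


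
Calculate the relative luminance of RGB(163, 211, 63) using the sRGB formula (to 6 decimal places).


Linearize each channel (sRGB transfer function): c = v/255; c_lin = c/12.92 if c ≤ 0.04045, else ((c+0.055)/1.055)^2.4
  R: 163/255 ≈ 0.639216 > 0.04045 → ((0.639216+0.055)/1.055)^2.4 ≈ 0.366253
  G: 211/255 ≈ 0.827451 > 0.04045 → ((0.827451+0.055)/1.055)^2.4 ≈ 0.651406
  B: 63/255 ≈ 0.247059 > 0.04045 → ((0.247059+0.055)/1.055)^2.4 ≈ 0.049707
R_lin = 0.366253, G_lin = 0.651406, B_lin = 0.049707
L = 0.2126×R + 0.7152×G + 0.0722×B
L = 0.2126×0.366253 + 0.7152×0.651406 + 0.0722×0.049707
L ≈ 0.547339


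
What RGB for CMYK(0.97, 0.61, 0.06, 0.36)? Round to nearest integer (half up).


R = 255 × (1-C) × (1-K) = 255 × 0.03 × 0.64 = 4.896 → 5
G = 255 × (1-M) × (1-K) = 255 × 0.39 × 0.64 = 63.648 → 64
B = 255 × (1-Y) × (1-K) = 255 × 0.94 × 0.64 = 153.408 → 153
= RGB(5, 64, 153)


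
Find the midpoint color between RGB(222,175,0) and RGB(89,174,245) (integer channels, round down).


Midpoint: each channel = ⌊(C₁+C₂)/2⌋
R: ⌊(222+89)/2⌋ = 155
G: ⌊(175+174)/2⌋ = 174
B: ⌊(0+245)/2⌋ = 122
= RGB(155, 174, 122)


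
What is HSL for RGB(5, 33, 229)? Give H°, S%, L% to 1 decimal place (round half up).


Normalize: R'=5/255≈0.0196, G'=33/255≈0.1294, B'=229/255≈0.8980
Max=229/255, Min=5/255, Δ=Max-Min=224/255
L = (Max+Min)/2 = (229+5)/510 = 234/510 = 0.45882… → L = 45.9%
L ≤ 0.5 → S = Δ/(Max+Min) = 224/(229+5) = 224/234 = 0.95726… → S = 95.7%
(the 1/255 factors cancel in S and H, so raw channel differences can be used)
Max is B' → H = 60 × ((R-G)/Δ + 4) = 60 × ((5-33)/224 + 4)
  -28/224 + 4 = -0.125 + 4 = 3.875
  H = 60 × 3.875 = 232.5° → H = 232.5°
= HSL(232.5°, 95.7%, 45.9%)


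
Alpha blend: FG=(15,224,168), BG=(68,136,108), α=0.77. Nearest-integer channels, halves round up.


C = α×F + (1-α)×B, with 1-α = 0.23
R: 0.77×15 + 0.23×68 = 11.55 + 15.64 = 27.19 → 27
G: 0.77×224 + 0.23×136 = 172.48 + 31.28 = 203.76 → 204
B: 0.77×168 + 0.23×108 = 129.36 + 24.84 = 154.20 → 154
= RGB(27, 204, 154)


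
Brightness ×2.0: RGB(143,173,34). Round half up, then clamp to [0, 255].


Multiply each channel by 2.0, round half up, clamp to [0, 255]
R: 143×2.0 = 286 → clamp → 255
G: 173×2.0 = 346 → clamp → 255
B: 34×2.0 = 68
= RGB(255, 255, 68)


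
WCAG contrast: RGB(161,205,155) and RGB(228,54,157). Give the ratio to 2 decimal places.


Linearize each sRGB channel c=v/255: c/12.92 if c ≤ 0.04045 else ((c+0.055)/1.055)^2.4
L = 0.2126×R_lin + 0.7152×G_lin + 0.0722×B_lin
Color 1 (161,205,155):
  R=161: 161/255≈0.6314 > 0.04045 → ((0.6314+0.055)/1.055)^2.4 ≈ 0.35640
  G=205: 205/255≈0.8039 > 0.04045 → ((0.8039+0.055)/1.055)^2.4 ≈ 0.61050
  B=155: 155/255≈0.6078 > 0.04045 → ((0.6078+0.055)/1.055)^2.4 ≈ 0.32778
  L1 = 0.2126×0.35640 + 0.7152×0.61050 + 0.0722×0.32778 ≈ 0.53606
Color 2 (228,54,157):
  R=228: 228/255≈0.8941 > 0.04045 → ((0.8941+0.055)/1.055)^2.4 ≈ 0.77582
  G=54: 54/255≈0.2118 > 0.04045 → ((0.2118+0.055)/1.055)^2.4 ≈ 0.03689
  B=157: 157/255≈0.6157 > 0.04045 → ((0.6157+0.055)/1.055)^2.4 ≈ 0.33716
  L2 = 0.2126×0.77582 + 0.7152×0.03689 + 0.0722×0.33716 ≈ 0.21567
Lighter = 0.53606, Darker = 0.21567
Ratio = (L_lighter + 0.05) / (L_darker + 0.05)
Ratio = (0.53606 + 0.05) / (0.21567 + 0.05) = 0.58606 / 0.26567 ≈ 2.2060
Ratio ≈ 2.21:1


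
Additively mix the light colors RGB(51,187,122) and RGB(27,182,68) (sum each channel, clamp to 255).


Additive: each channel = min(255, C₁+C₂)
R: 51+27 = 78 → 78
G: 187+182 = 369 → 255
B: 122+68 = 190 → 190
= RGB(78, 255, 190)


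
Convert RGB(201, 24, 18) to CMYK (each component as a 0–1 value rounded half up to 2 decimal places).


R'=201/255≈0.7882, G'=24/255≈0.0941, B'=18/255≈0.0706
K = 1 - max(R',G',B') = 1 - 201/255 = 54/255 = 0.21176… → 0.21
(1-R'-K)/(1-K) simplifies to (max-R)/max with max = 201:
C = (201-201)/201 = 0/201 = 0 → 0.00
M = (201-24)/201 = 177/201 = 0.88059… → 0.88
Y = (201-18)/201 = 183/201 = 0.91044… → 0.91
= CMYK(0.00, 0.88, 0.91, 0.21)


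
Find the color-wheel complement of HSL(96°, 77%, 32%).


Complement = opposite side of color wheel = hue + 180°
H' = (96 + 180) mod 360 = 276°
S and L unchanged.
= HSL(276°, 77%, 32%)


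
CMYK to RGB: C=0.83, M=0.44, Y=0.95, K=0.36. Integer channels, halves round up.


R = 255 × (1-C) × (1-K) = 255 × 0.17 × 0.64 = 27.744 → 28
G = 255 × (1-M) × (1-K) = 255 × 0.56 × 0.64 = 91.392 → 91
B = 255 × (1-Y) × (1-K) = 255 × 0.05 × 0.64 = 8.16 → 8
= RGB(28, 91, 8)


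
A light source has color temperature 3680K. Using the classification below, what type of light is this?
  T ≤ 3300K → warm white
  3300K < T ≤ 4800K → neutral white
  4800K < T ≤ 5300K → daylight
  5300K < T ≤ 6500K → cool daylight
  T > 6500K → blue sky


Temperature: 3680K
3300K < 3680K ≤ 4800K → neutral white
Classification: neutral white


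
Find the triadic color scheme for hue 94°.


Triadic: equally spaced at 120° intervals
H1 = 94°
H2 = (94 + 120) mod 360 = 214°
H3 = (94 + 240) mod 360 = 334°
Triadic = 94°, 214°, 334°


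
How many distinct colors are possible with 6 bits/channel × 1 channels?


Total bits = 6 bits/channel × 1 channels = 6 bits
Distinct colors = 2^6
= 64 colors


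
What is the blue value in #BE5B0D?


Color: #BE5B0D
R = BE = 190
G = 5B = 91
B = 0D = 13
Blue = 13


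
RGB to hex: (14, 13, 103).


R = 14 → 0E (hex)
G = 13 → 0D (hex)
B = 103 → 67 (hex)
Hex = #0E0D67


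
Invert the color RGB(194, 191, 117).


Invert: (255-R, 255-G, 255-B)
R: 255-194 = 61
G: 255-191 = 64
B: 255-117 = 138
= RGB(61, 64, 138)


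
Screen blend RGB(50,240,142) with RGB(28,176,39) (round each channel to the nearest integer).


Screen: C = 255 - (255-A)×(255-B)/255, rounded to nearest integer
R: 255 - (255-50)×(255-28)/255 = 255 - 46535/255 ≈ 255 - 182.490 = 72.510 → 73
G: 255 - (255-240)×(255-176)/255 = 255 - 1185/255 ≈ 255 - 4.647 = 250.353 → 250
B: 255 - (255-142)×(255-39)/255 = 255 - 24408/255 ≈ 255 - 95.718 = 159.282 → 159
= RGB(73, 250, 159)


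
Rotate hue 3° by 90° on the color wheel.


New hue = (H + rotation) mod 360
New hue = (3 + 90) mod 360
= 93 mod 360
= 93°


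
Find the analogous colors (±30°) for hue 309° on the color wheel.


Base hue: 309°
Left analog: (309 - 30) mod 360 = 279°
Right analog: (309 + 30) mod 360 = 339°
Analogous hues = 279° and 339°


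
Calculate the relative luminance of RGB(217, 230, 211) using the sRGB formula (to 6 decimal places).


Linearize each channel (sRGB transfer function): c = v/255; c_lin = c/12.92 if c ≤ 0.04045, else ((c+0.055)/1.055)^2.4
  R: 217/255 ≈ 0.850980 > 0.04045 → ((0.850980+0.055)/1.055)^2.4 ≈ 0.693872
  G: 230/255 ≈ 0.901961 > 0.04045 → ((0.901961+0.055)/1.055)^2.4 ≈ 0.791298
  B: 211/255 ≈ 0.827451 > 0.04045 → ((0.827451+0.055)/1.055)^2.4 ≈ 0.651406
R_lin = 0.693872, G_lin = 0.791298, B_lin = 0.651406
L = 0.2126×R + 0.7152×G + 0.0722×B
L = 0.2126×0.693872 + 0.7152×0.791298 + 0.0722×0.651406
L ≈ 0.760485


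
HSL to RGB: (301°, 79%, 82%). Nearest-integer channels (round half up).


H=301°, S=0.79, L=0.82
C = (1-|2L-1|)×S = (1-|0.64|)×0.79 = 0.2844
H' = H/60 = 301/60 ≈ 5.0167; X = C×(1-|H' mod 2 - 1|) = 0.27966
m = L - C/2 = 0.82 - 0.1422 = 0.6778
Sector ⌊H'⌋ = 5 → (R',G',B') = (0.2844, 0.0, 0.27966)
RGB = ((R'+m)×255, (G'+m)×255, (B'+m)×255) = (245.361, 172.839, 244.1523)
Round half up → RGB(245, 173, 244)


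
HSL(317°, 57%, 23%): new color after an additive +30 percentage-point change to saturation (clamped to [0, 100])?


Original S = 57%
Adjustment = +30 percentage points
New S = 57 + (30) = 87
Clamp to [0, 100] → 87
= HSL(317°, 87%, 23%)


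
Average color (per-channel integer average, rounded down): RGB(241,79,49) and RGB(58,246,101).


Midpoint: each channel = ⌊(C₁+C₂)/2⌋
R: ⌊(241+58)/2⌋ = 149
G: ⌊(79+246)/2⌋ = 162
B: ⌊(49+101)/2⌋ = 75
= RGB(149, 162, 75)


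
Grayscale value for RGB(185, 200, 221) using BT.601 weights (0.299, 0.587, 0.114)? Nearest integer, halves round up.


Gray = 0.299×R + 0.587×G + 0.114×B
Gray = 0.299×185 + 0.587×200 + 0.114×221
Gray = 55.315 + 117.400 + 25.194
Gray = 197.909 → round half up → 198
Gray = 198


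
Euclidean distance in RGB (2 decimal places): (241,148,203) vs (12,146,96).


d = √[(R₁-R₂)² + (G₁-G₂)² + (B₁-B₂)²]
d = √[(241-12)² + (148-146)² + (203-96)²]
d = √[52441 + 4 + 11449]
d = √63894
d ≈ 252.77


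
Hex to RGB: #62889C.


62 → 98 (R)
88 → 136 (G)
9C → 156 (B)
= RGB(98, 136, 156)


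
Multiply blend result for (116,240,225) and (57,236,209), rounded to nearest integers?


Multiply: C = A×B/255, rounded to nearest integer
R: 116×57/255 = 6612/255 ≈ 25.929 → 26
G: 240×236/255 = 56640/255 ≈ 222.118 → 222
B: 225×209/255 = 47025/255 ≈ 184.412 → 184
= RGB(26, 222, 184)


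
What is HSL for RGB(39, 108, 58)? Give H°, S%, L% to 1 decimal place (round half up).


Normalize: R'=39/255≈0.1529, G'=108/255≈0.4235, B'=58/255≈0.2275
Max=108/255, Min=39/255, Δ=Max-Min=69/255
L = (Max+Min)/2 = (108+39)/510 = 147/510 = 0.28823… → L = 28.8%
L ≤ 0.5 → S = Δ/(Max+Min) = 69/(108+39) = 69/147 = 0.46938… → S = 46.9%
(the 1/255 factors cancel in S and H, so raw channel differences can be used)
Max is G' → H = 60 × ((B-R)/Δ + 2) = 60 × ((58-39)/69 + 2)
  19/69 + 2 = 0.2753… + 2 = 2.2753…
  H = 60 × 2.2753… = 136.521…° → H = 136.5°
= HSL(136.5°, 46.9%, 28.8%)


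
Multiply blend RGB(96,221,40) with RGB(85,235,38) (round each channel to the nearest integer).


Multiply: C = A×B/255, rounded to nearest integer
R: 96×85/255 = 8160/255 ≈ 32.000 → 32
G: 221×235/255 = 51935/255 ≈ 203.667 → 204
B: 40×38/255 = 1520/255 ≈ 5.961 → 6
= RGB(32, 204, 6)


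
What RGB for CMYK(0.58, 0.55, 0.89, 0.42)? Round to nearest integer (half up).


R = 255 × (1-C) × (1-K) = 255 × 0.42 × 0.58 = 62.118 → 62
G = 255 × (1-M) × (1-K) = 255 × 0.45 × 0.58 = 66.555 → 67
B = 255 × (1-Y) × (1-K) = 255 × 0.11 × 0.58 = 16.269 → 16
= RGB(62, 67, 16)


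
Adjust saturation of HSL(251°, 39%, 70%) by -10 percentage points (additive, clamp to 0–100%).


Original S = 39%
Adjustment = -10 percentage points
New S = 39 + (-10) = 29
Clamp to [0, 100] → 29
= HSL(251°, 29%, 70%)


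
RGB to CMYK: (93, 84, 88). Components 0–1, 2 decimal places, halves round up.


R'=93/255≈0.3647, G'=84/255≈0.3294, B'=88/255≈0.3451
K = 1 - max(R',G',B') = 1 - 93/255 = 162/255 = 0.63529… → 0.64
(1-R'-K)/(1-K) simplifies to (max-R)/max with max = 93:
C = (93-93)/93 = 0/93 = 0 → 0.00
M = (93-84)/93 = 9/93 = 0.09677… → 0.10
Y = (93-88)/93 = 5/93 = 0.05376… → 0.05
= CMYK(0.00, 0.10, 0.05, 0.64)


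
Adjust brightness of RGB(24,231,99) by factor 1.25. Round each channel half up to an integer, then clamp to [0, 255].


Multiply each channel by 1.25, round half up, clamp to [0, 255]
R: 24×1.25 = 30
G: 231×1.25 = 288.75 → round → 289 → clamp → 255
B: 99×1.25 = 123.75 → round → 124
= RGB(30, 255, 124)


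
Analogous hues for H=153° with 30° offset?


Base hue: 153°
Left analog: (153 - 30) mod 360 = 123°
Right analog: (153 + 30) mod 360 = 183°
Analogous hues = 123° and 183°


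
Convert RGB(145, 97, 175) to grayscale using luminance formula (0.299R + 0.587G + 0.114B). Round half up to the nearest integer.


Gray = 0.299×R + 0.587×G + 0.114×B
Gray = 0.299×145 + 0.587×97 + 0.114×175
Gray = 43.355 + 56.939 + 19.950
Gray = 120.244 → round half up → 120
Gray = 120


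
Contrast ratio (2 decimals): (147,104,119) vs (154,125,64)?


Linearize each sRGB channel c=v/255: c/12.92 if c ≤ 0.04045 else ((c+0.055)/1.055)^2.4
L = 0.2126×R_lin + 0.7152×G_lin + 0.0722×B_lin
Color 1 (147,104,119):
  R=147: 147/255≈0.5765 > 0.04045 → ((0.5765+0.055)/1.055)^2.4 ≈ 0.29177
  G=104: 104/255≈0.4078 > 0.04045 → ((0.4078+0.055)/1.055)^2.4 ≈ 0.13843
  B=119: 119/255≈0.4667 > 0.04045 → ((0.4667+0.055)/1.055)^2.4 ≈ 0.18447
  L1 = 0.2126×0.29177 + 0.7152×0.13843 + 0.0722×0.18447 ≈ 0.17436
Color 2 (154,125,64):
  R=154: 154/255≈0.6039 > 0.04045 → ((0.6039+0.055)/1.055)^2.4 ≈ 0.32314
  G=125: 125/255≈0.4902 > 0.04045 → ((0.4902+0.055)/1.055)^2.4 ≈ 0.20508
  B=64: 64/255≈0.2510 > 0.04045 → ((0.2510+0.055)/1.055)^2.4 ≈ 0.05127
  L2 = 0.2126×0.32314 + 0.7152×0.20508 + 0.0722×0.05127 ≈ 0.21907
Lighter = 0.21907, Darker = 0.17436
Ratio = (L_lighter + 0.05) / (L_darker + 0.05)
Ratio = (0.21907 + 0.05) / (0.17436 + 0.05) = 0.26907 / 0.22436 ≈ 1.1993
Ratio ≈ 1.20:1


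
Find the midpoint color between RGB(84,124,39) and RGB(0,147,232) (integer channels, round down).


Midpoint: each channel = ⌊(C₁+C₂)/2⌋
R: ⌊(84+0)/2⌋ = 42
G: ⌊(124+147)/2⌋ = 135
B: ⌊(39+232)/2⌋ = 135
= RGB(42, 135, 135)


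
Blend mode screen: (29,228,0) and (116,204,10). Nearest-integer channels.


Screen: C = 255 - (255-A)×(255-B)/255, rounded to nearest integer
R: 255 - (255-29)×(255-116)/255 = 255 - 31414/255 ≈ 255 - 123.192 = 131.808 → 132
G: 255 - (255-228)×(255-204)/255 = 255 - 1377/255 ≈ 255 - 5.400 = 249.600 → 250
B: 255 - (255-0)×(255-10)/255 = 255 - 62475/255 ≈ 255 - 245.000 = 10.000 → 10
= RGB(132, 250, 10)


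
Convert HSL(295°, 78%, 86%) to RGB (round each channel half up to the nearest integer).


H=295°, S=0.78, L=0.86
C = (1-|2L-1|)×S = (1-|0.72|)×0.78 = 0.2184
H' = H/60 = 295/60 ≈ 4.9167; X = C×(1-|H' mod 2 - 1|) = 0.2002
m = L - C/2 = 0.86 - 0.1092 = 0.7508
Sector ⌊H'⌋ = 4 → (R',G',B') = (0.2002, 0.0, 0.2184)
RGB = ((R'+m)×255, (G'+m)×255, (B'+m)×255) = (242.505, 191.454, 247.146)
Round half up → RGB(243, 191, 247)


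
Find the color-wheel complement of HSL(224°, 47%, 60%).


Complement = opposite side of color wheel = hue + 180°
H' = (224 + 180) mod 360 = 44°
S and L unchanged.
= HSL(44°, 47%, 60%)


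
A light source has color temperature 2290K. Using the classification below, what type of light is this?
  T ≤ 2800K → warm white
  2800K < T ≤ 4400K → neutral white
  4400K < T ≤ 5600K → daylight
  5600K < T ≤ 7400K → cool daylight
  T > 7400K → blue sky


Temperature: 2290K
2290K ≤ 2800K → warm white
Classification: warm white


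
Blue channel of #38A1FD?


Color: #38A1FD
R = 38 = 56
G = A1 = 161
B = FD = 253
Blue = 253


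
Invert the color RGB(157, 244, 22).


Invert: (255-R, 255-G, 255-B)
R: 255-157 = 98
G: 255-244 = 11
B: 255-22 = 233
= RGB(98, 11, 233)


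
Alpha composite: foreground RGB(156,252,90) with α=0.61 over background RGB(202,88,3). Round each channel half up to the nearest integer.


C = α×F + (1-α)×B, with 1-α = 0.39
R: 0.61×156 + 0.39×202 = 95.16 + 78.78 = 173.94 → 174
G: 0.61×252 + 0.39×88 = 153.72 + 34.32 = 188.04 → 188
B: 0.61×90 + 0.39×3 = 54.90 + 1.17 = 56.07 → 56
= RGB(174, 188, 56)


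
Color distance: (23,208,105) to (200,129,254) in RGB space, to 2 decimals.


d = √[(R₁-R₂)² + (G₁-G₂)² + (B₁-B₂)²]
d = √[(23-200)² + (208-129)² + (105-254)²]
d = √[31329 + 6241 + 22201]
d = √59771
d ≈ 244.48


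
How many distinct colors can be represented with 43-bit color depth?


Colors = 2^bits = 2^43
= 8,796,093,022,208 colors


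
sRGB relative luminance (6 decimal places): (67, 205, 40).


Linearize each channel (sRGB transfer function): c = v/255; c_lin = c/12.92 if c ≤ 0.04045, else ((c+0.055)/1.055)^2.4
  R: 67/255 ≈ 0.262745 > 0.04045 → ((0.262745+0.055)/1.055)^2.4 ≈ 0.056128
  G: 205/255 ≈ 0.803922 > 0.04045 → ((0.803922+0.055)/1.055)^2.4 ≈ 0.610496
  B: 40/255 ≈ 0.156863 > 0.04045 → ((0.156863+0.055)/1.055)^2.4 ≈ 0.021219
R_lin = 0.056128, G_lin = 0.610496, B_lin = 0.021219
L = 0.2126×R + 0.7152×G + 0.0722×B
L = 0.2126×0.056128 + 0.7152×0.610496 + 0.0722×0.021219
L ≈ 0.450091


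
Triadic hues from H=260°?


Triadic: equally spaced at 120° intervals
H1 = 260°
H2 = (260 + 120) mod 360 = 20°
H3 = (260 + 240) mod 360 = 140°
Triadic = 260°, 20°, 140°


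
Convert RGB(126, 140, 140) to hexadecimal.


R = 126 → 7E (hex)
G = 140 → 8C (hex)
B = 140 → 8C (hex)
Hex = #7E8C8C


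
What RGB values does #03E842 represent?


03 → 3 (R)
E8 → 232 (G)
42 → 66 (B)
= RGB(3, 232, 66)


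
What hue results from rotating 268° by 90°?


New hue = (H + rotation) mod 360
New hue = (268 + 90) mod 360
= 358 mod 360
= 358°


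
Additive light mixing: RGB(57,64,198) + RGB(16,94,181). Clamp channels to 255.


Additive: each channel = min(255, C₁+C₂)
R: 57+16 = 73 → 73
G: 64+94 = 158 → 158
B: 198+181 = 379 → 255
= RGB(73, 158, 255)


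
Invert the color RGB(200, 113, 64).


Invert: (255-R, 255-G, 255-B)
R: 255-200 = 55
G: 255-113 = 142
B: 255-64 = 191
= RGB(55, 142, 191)


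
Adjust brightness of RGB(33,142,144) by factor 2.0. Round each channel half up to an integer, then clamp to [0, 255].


Multiply each channel by 2.0, round half up, clamp to [0, 255]
R: 33×2.0 = 66
G: 142×2.0 = 284 → clamp → 255
B: 144×2.0 = 288 → clamp → 255
= RGB(66, 255, 255)


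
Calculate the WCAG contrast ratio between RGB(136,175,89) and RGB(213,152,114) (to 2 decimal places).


Linearize each sRGB channel c=v/255: c/12.92 if c ≤ 0.04045 else ((c+0.055)/1.055)^2.4
L = 0.2126×R_lin + 0.7152×G_lin + 0.0722×B_lin
Color 1 (136,175,89):
  R=136: 136/255≈0.5333 > 0.04045 → ((0.5333+0.055)/1.055)^2.4 ≈ 0.24620
  G=175: 175/255≈0.6863 > 0.04045 → ((0.6863+0.055)/1.055)^2.4 ≈ 0.42869
  B=89: 89/255≈0.3490 > 0.04045 → ((0.3490+0.055)/1.055)^2.4 ≈ 0.09990
  L1 = 0.2126×0.24620 + 0.7152×0.42869 + 0.0722×0.09990 ≈ 0.36615
Color 2 (213,152,114):
  R=213: 213/255≈0.8353 > 0.04045 → ((0.8353+0.055)/1.055)^2.4 ≈ 0.66539
  G=152: 152/255≈0.5961 > 0.04045 → ((0.5961+0.055)/1.055)^2.4 ≈ 0.31399
  B=114: 114/255≈0.4471 > 0.04045 → ((0.4471+0.055)/1.055)^2.4 ≈ 0.16827
  L2 = 0.2126×0.66539 + 0.7152×0.31399 + 0.0722×0.16827 ≈ 0.37818
Lighter = 0.37818, Darker = 0.36615
Ratio = (L_lighter + 0.05) / (L_darker + 0.05)
Ratio = (0.37818 + 0.05) / (0.36615 + 0.05) = 0.42818 / 0.41615 ≈ 1.0289
Ratio ≈ 1.03:1


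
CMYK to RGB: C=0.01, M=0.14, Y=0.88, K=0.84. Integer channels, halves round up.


R = 255 × (1-C) × (1-K) = 255 × 0.99 × 0.16 = 40.392 → 40
G = 255 × (1-M) × (1-K) = 255 × 0.86 × 0.16 = 35.088 → 35
B = 255 × (1-Y) × (1-K) = 255 × 0.12 × 0.16 = 4.896 → 5
= RGB(40, 35, 5)


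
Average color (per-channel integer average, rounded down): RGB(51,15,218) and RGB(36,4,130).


Midpoint: each channel = ⌊(C₁+C₂)/2⌋
R: ⌊(51+36)/2⌋ = 43
G: ⌊(15+4)/2⌋ = 9
B: ⌊(218+130)/2⌋ = 174
= RGB(43, 9, 174)


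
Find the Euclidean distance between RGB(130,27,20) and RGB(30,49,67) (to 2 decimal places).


d = √[(R₁-R₂)² + (G₁-G₂)² + (B₁-B₂)²]
d = √[(130-30)² + (27-49)² + (20-67)²]
d = √[10000 + 484 + 2209]
d = √12693
d ≈ 112.66


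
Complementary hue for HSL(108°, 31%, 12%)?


Complement = opposite side of color wheel = hue + 180°
H' = (108 + 180) mod 360 = 288°
S and L unchanged.
= HSL(288°, 31%, 12%)


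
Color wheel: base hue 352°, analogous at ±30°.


Base hue: 352°
Left analog: (352 - 30) mod 360 = 322°
Right analog: (352 + 30) mod 360 = 22°
Analogous hues = 322° and 22°


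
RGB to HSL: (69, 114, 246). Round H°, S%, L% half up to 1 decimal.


Normalize: R'=69/255≈0.2706, G'=114/255≈0.4471, B'=246/255≈0.9647
Max=246/255, Min=69/255, Δ=Max-Min=177/255
L = (Max+Min)/2 = (246+69)/510 = 315/510 = 0.61764… → L = 61.8%
L > 0.5 → S = Δ/(2-Max-Min) = 177/(510-246-69) = 177/195 = 0.90769… → S = 90.8%
(the 1/255 factors cancel in S and H, so raw channel differences can be used)
Max is B' → H = 60 × ((R-G)/Δ + 4) = 60 × ((69-114)/177 + 4)
  -45/177 + 4 = -0.2542… + 4 = 3.7457…
  H = 60 × 3.7457… = 224.745…° → H = 224.7°
= HSL(224.7°, 90.8%, 61.8%)


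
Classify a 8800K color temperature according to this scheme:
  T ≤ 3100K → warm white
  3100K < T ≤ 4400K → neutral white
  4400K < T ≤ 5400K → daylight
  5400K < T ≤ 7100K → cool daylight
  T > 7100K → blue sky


Temperature: 8800K
8800K > 7100K → blue sky
Classification: blue sky


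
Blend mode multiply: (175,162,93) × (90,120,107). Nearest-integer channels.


Multiply: C = A×B/255, rounded to nearest integer
R: 175×90/255 = 15750/255 ≈ 61.765 → 62
G: 162×120/255 = 19440/255 ≈ 76.235 → 76
B: 93×107/255 = 9951/255 ≈ 39.024 → 39
= RGB(62, 76, 39)


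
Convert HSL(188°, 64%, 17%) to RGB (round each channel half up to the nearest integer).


H=188°, S=0.64, L=0.17
C = (1-|2L-1|)×S = (1-|-0.66|)×0.64 = 0.2176
H' = H/60 = 188/60 ≈ 3.1333; X = C×(1-|H' mod 2 - 1|) ≈ 0.1886
m = L - C/2 = 0.17 - 0.1088 = 0.0612
Sector ⌊H'⌋ = 3 → (R',G',B') = (0.0, ≈0.1886, 0.2176)
RGB = ((R'+m)×255, (G'+m)×255, (B'+m)×255) = (15.606, 63.6956, 71.094)
Round half up → RGB(16, 64, 71)


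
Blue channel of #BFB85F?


Color: #BFB85F
R = BF = 191
G = B8 = 184
B = 5F = 95
Blue = 95


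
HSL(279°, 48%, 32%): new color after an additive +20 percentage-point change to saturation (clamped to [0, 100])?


Original S = 48%
Adjustment = +20 percentage points
New S = 48 + (20) = 68
Clamp to [0, 100] → 68
= HSL(279°, 68%, 32%)


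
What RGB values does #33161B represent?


33 → 51 (R)
16 → 22 (G)
1B → 27 (B)
= RGB(51, 22, 27)


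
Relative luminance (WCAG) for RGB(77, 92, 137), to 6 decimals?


Linearize each channel (sRGB transfer function): c = v/255; c_lin = c/12.92 if c ≤ 0.04045, else ((c+0.055)/1.055)^2.4
  R: 77/255 ≈ 0.301961 > 0.04045 → ((0.301961+0.055)/1.055)^2.4 ≈ 0.074214
  G: 92/255 ≈ 0.360784 > 0.04045 → ((0.360784+0.055)/1.055)^2.4 ≈ 0.107023
  B: 137/255 ≈ 0.537255 > 0.04045 → ((0.537255+0.055)/1.055)^2.4 ≈ 0.250158
R_lin = 0.074214, G_lin = 0.107023, B_lin = 0.250158
L = 0.2126×R + 0.7152×G + 0.0722×B
L = 0.2126×0.074214 + 0.7152×0.107023 + 0.0722×0.250158
L ≈ 0.110382


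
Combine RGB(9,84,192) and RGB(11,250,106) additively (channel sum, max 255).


Additive: each channel = min(255, C₁+C₂)
R: 9+11 = 20 → 20
G: 84+250 = 334 → 255
B: 192+106 = 298 → 255
= RGB(20, 255, 255)


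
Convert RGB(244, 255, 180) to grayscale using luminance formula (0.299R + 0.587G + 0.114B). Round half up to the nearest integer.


Gray = 0.299×R + 0.587×G + 0.114×B
Gray = 0.299×244 + 0.587×255 + 0.114×180
Gray = 72.956 + 149.685 + 20.520
Gray = 243.161 → round half up → 243
Gray = 243


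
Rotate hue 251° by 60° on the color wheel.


New hue = (H + rotation) mod 360
New hue = (251 + 60) mod 360
= 311 mod 360
= 311°


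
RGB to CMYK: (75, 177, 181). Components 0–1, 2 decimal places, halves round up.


R'=75/255≈0.2941, G'=177/255≈0.6941, B'=181/255≈0.7098
K = 1 - max(R',G',B') = 1 - 181/255 = 74/255 = 0.29019… → 0.29
(1-R'-K)/(1-K) simplifies to (max-R)/max with max = 181:
C = (181-75)/181 = 106/181 = 0.58563… → 0.59
M = (181-177)/181 = 4/181 = 0.02209… → 0.02
Y = (181-181)/181 = 0/181 = 0 → 0.00
= CMYK(0.59, 0.02, 0.00, 0.29)


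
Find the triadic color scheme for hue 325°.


Triadic: equally spaced at 120° intervals
H1 = 325°
H2 = (325 + 120) mod 360 = 85°
H3 = (325 + 240) mod 360 = 205°
Triadic = 325°, 85°, 205°


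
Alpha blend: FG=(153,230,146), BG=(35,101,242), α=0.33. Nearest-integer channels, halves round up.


C = α×F + (1-α)×B, with 1-α = 0.67
R: 0.33×153 + 0.67×35 = 50.49 + 23.45 = 73.94 → 74
G: 0.33×230 + 0.67×101 = 75.90 + 67.67 = 143.57 → 144
B: 0.33×146 + 0.67×242 = 48.18 + 162.14 = 210.32 → 210
= RGB(74, 144, 210)


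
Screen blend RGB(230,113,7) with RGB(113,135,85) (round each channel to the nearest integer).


Screen: C = 255 - (255-A)×(255-B)/255, rounded to nearest integer
R: 255 - (255-230)×(255-113)/255 = 255 - 3550/255 ≈ 255 - 13.922 = 241.078 → 241
G: 255 - (255-113)×(255-135)/255 = 255 - 17040/255 ≈ 255 - 66.824 = 188.176 → 188
B: 255 - (255-7)×(255-85)/255 = 255 - 42160/255 ≈ 255 - 165.333 = 89.667 → 90
= RGB(241, 188, 90)


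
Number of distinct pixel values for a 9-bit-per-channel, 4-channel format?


Total bits = 9 bits/channel × 4 channels = 36 bits
Distinct pixel values = 2^36
= 68,719,476,736 pixel values


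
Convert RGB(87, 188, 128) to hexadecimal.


R = 87 → 57 (hex)
G = 188 → BC (hex)
B = 128 → 80 (hex)
Hex = #57BC80


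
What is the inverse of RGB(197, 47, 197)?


Invert: (255-R, 255-G, 255-B)
R: 255-197 = 58
G: 255-47 = 208
B: 255-197 = 58
= RGB(58, 208, 58)


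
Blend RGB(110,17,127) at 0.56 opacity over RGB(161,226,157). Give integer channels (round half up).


C = α×F + (1-α)×B, with 1-α = 0.44
R: 0.56×110 + 0.44×161 = 61.60 + 70.84 = 132.44 → 132
G: 0.56×17 + 0.44×226 = 9.52 + 99.44 = 108.96 → 109
B: 0.56×127 + 0.44×157 = 71.12 + 69.08 = 140.20 → 140
= RGB(132, 109, 140)


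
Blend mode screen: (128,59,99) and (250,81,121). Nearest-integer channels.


Screen: C = 255 - (255-A)×(255-B)/255, rounded to nearest integer
R: 255 - (255-128)×(255-250)/255 = 255 - 635/255 ≈ 255 - 2.490 = 252.510 → 253
G: 255 - (255-59)×(255-81)/255 = 255 - 34104/255 ≈ 255 - 133.741 = 121.259 → 121
B: 255 - (255-99)×(255-121)/255 = 255 - 20904/255 ≈ 255 - 81.976 = 173.024 → 173
= RGB(253, 121, 173)


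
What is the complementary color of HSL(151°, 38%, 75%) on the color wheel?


Complement = opposite side of color wheel = hue + 180°
H' = (151 + 180) mod 360 = 331°
S and L unchanged.
= HSL(331°, 38%, 75%)


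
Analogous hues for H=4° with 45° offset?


Base hue: 4°
Left analog: (4 - 45) mod 360 = 319°
Right analog: (4 + 45) mod 360 = 49°
Analogous hues = 319° and 49°


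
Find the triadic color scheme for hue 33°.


Triadic: equally spaced at 120° intervals
H1 = 33°
H2 = (33 + 120) mod 360 = 153°
H3 = (33 + 240) mod 360 = 273°
Triadic = 33°, 153°, 273°


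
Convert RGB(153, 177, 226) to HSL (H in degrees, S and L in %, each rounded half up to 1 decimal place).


Normalize: R'=153/255≈0.6000, G'=177/255≈0.6941, B'=226/255≈0.8863
Max=226/255, Min=153/255, Δ=Max-Min=73/255
L = (Max+Min)/2 = (226+153)/510 = 379/510 = 0.74313… → L = 74.3%
L > 0.5 → S = Δ/(2-Max-Min) = 73/(510-226-153) = 73/131 = 0.55725… → S = 55.7%
(the 1/255 factors cancel in S and H, so raw channel differences can be used)
Max is B' → H = 60 × ((R-G)/Δ + 4) = 60 × ((153-177)/73 + 4)
  -24/73 + 4 = -0.3287… + 4 = 3.6712…
  H = 60 × 3.6712… = 220.273…° → H = 220.3°
= HSL(220.3°, 55.7%, 74.3%)


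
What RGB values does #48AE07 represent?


48 → 72 (R)
AE → 174 (G)
07 → 7 (B)
= RGB(72, 174, 7)


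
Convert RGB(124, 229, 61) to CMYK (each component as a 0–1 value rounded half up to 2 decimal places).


R'=124/255≈0.4863, G'=229/255≈0.8980, B'=61/255≈0.2392
K = 1 - max(R',G',B') = 1 - 229/255 = 26/255 = 0.10196… → 0.10
(1-R'-K)/(1-K) simplifies to (max-R)/max with max = 229:
C = (229-124)/229 = 105/229 = 0.45851… → 0.46
M = (229-229)/229 = 0/229 = 0 → 0.00
Y = (229-61)/229 = 168/229 = 0.73362… → 0.73
= CMYK(0.46, 0.00, 0.73, 0.10)


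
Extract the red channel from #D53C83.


Color: #D53C83
R = D5 = 213
G = 3C = 60
B = 83 = 131
Red = 213


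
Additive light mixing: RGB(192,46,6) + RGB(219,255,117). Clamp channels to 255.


Additive: each channel = min(255, C₁+C₂)
R: 192+219 = 411 → 255
G: 46+255 = 301 → 255
B: 6+117 = 123 → 123
= RGB(255, 255, 123)


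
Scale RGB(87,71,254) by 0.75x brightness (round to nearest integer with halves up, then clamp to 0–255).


Multiply each channel by 0.75, round half up, clamp to [0, 255]
R: 87×0.75 = 65.25 → round → 65
G: 71×0.75 = 53.25 → round → 53
B: 254×0.75 = 190.5 → round → 191
= RGB(65, 53, 191)


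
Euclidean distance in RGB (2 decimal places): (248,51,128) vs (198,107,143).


d = √[(R₁-R₂)² + (G₁-G₂)² + (B₁-B₂)²]
d = √[(248-198)² + (51-107)² + (128-143)²]
d = √[2500 + 3136 + 225]
d = √5861
d ≈ 76.56


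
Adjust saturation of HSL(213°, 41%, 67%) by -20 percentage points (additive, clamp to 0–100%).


Original S = 41%
Adjustment = -20 percentage points
New S = 41 + (-20) = 21
Clamp to [0, 100] → 21
= HSL(213°, 21%, 67%)


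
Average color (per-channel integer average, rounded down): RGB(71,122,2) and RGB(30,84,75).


Midpoint: each channel = ⌊(C₁+C₂)/2⌋
R: ⌊(71+30)/2⌋ = 50
G: ⌊(122+84)/2⌋ = 103
B: ⌊(2+75)/2⌋ = 38
= RGB(50, 103, 38)


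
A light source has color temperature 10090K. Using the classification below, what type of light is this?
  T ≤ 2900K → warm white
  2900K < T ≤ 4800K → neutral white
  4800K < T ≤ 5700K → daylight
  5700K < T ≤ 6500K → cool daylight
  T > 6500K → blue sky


Temperature: 10090K
10090K > 6500K → blue sky
Classification: blue sky


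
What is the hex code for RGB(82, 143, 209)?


R = 82 → 52 (hex)
G = 143 → 8F (hex)
B = 209 → D1 (hex)
Hex = #528FD1


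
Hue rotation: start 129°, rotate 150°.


New hue = (H + rotation) mod 360
New hue = (129 + 150) mod 360
= 279 mod 360
= 279°


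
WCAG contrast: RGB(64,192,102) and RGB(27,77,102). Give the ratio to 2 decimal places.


Linearize each sRGB channel c=v/255: c/12.92 if c ≤ 0.04045 else ((c+0.055)/1.055)^2.4
L = 0.2126×R_lin + 0.7152×G_lin + 0.0722×B_lin
Color 1 (64,192,102):
  R=64: 64/255≈0.2510 > 0.04045 → ((0.2510+0.055)/1.055)^2.4 ≈ 0.05127
  G=192: 192/255≈0.7529 > 0.04045 → ((0.7529+0.055)/1.055)^2.4 ≈ 0.52712
  B=102: 102/255≈0.4000 > 0.04045 → ((0.4000+0.055)/1.055)^2.4 ≈ 0.13287
  L1 = 0.2126×0.05127 + 0.7152×0.52712 + 0.0722×0.13287 ≈ 0.39749
Color 2 (27,77,102):
  R=27: 27/255≈0.1059 > 0.04045 → ((0.1059+0.055)/1.055)^2.4 ≈ 0.01096
  G=77: 77/255≈0.3020 > 0.04045 → ((0.3020+0.055)/1.055)^2.4 ≈ 0.07421
  B=102: 102/255≈0.4000 > 0.04045 → ((0.4000+0.055)/1.055)^2.4 ≈ 0.13287
  L2 = 0.2126×0.01096 + 0.7152×0.07421 + 0.0722×0.13287 ≈ 0.06500
Lighter = 0.39749, Darker = 0.06500
Ratio = (L_lighter + 0.05) / (L_darker + 0.05)
Ratio = (0.39749 + 0.05) / (0.06500 + 0.05) = 0.44749 / 0.11500 ≈ 3.8912
Ratio ≈ 3.89:1


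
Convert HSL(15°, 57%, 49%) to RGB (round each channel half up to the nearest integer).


H=15°, S=0.57, L=0.49
C = (1-|2L-1|)×S = (1-|-0.02|)×0.57 = 0.5586
H' = H/60 = 15/60 ≈ 0.2500; X = C×(1-|H' mod 2 - 1|) = 0.13965
m = L - C/2 = 0.49 - 0.2793 = 0.2107
Sector ⌊H'⌋ = 0 → (R',G',B') = (0.5586, 0.13965, 0.0)
RGB = ((R'+m)×255, (G'+m)×255, (B'+m)×255) = (196.1715, 89.33925, 53.7285)
Round half up → RGB(196, 89, 54)


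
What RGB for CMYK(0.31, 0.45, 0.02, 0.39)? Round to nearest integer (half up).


R = 255 × (1-C) × (1-K) = 255 × 0.69 × 0.61 = 107.3295 → 107
G = 255 × (1-M) × (1-K) = 255 × 0.55 × 0.61 = 85.5525 → 86
B = 255 × (1-Y) × (1-K) = 255 × 0.98 × 0.61 = 152.439 → 152
= RGB(107, 86, 152)


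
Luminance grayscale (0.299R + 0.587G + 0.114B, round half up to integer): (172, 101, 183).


Gray = 0.299×R + 0.587×G + 0.114×B
Gray = 0.299×172 + 0.587×101 + 0.114×183
Gray = 51.428 + 59.287 + 20.862
Gray = 131.577 → round half up → 132
Gray = 132


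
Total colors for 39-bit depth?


Colors = 2^bits = 2^39
= 549,755,813,888 colors


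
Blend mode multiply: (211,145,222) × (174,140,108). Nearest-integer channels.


Multiply: C = A×B/255, rounded to nearest integer
R: 211×174/255 = 36714/255 ≈ 143.976 → 144
G: 145×140/255 = 20300/255 ≈ 79.608 → 80
B: 222×108/255 = 23976/255 ≈ 94.024 → 94
= RGB(144, 80, 94)


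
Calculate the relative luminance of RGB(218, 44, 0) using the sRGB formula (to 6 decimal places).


Linearize each channel (sRGB transfer function): c = v/255; c_lin = c/12.92 if c ≤ 0.04045, else ((c+0.055)/1.055)^2.4
  R: 218/255 ≈ 0.854902 > 0.04045 → ((0.854902+0.055)/1.055)^2.4 ≈ 0.701102
  G: 44/255 ≈ 0.172549 > 0.04045 → ((0.172549+0.055)/1.055)^2.4 ≈ 0.025187
  B: 0/255 ≈ 0.000000 ≤ 0.04045 → 0.000000/12.92 ≈ 0.000000
R_lin = 0.701102, G_lin = 0.025187, B_lin = 0.000000
L = 0.2126×R + 0.7152×G + 0.0722×B
L = 0.2126×0.701102 + 0.7152×0.025187 + 0.0722×0.000000
L ≈ 0.167068


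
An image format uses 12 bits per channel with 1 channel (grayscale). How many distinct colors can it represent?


Total bits = 12 bits/channel × 1 channels = 12 bits
Distinct colors = 2^12
= 4,096 colors


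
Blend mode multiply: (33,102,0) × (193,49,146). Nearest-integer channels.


Multiply: C = A×B/255, rounded to nearest integer
R: 33×193/255 = 6369/255 ≈ 24.976 → 25
G: 102×49/255 = 4998/255 ≈ 19.600 → 20
B: 0×146/255 = 0/255 ≈ 0.000 → 0
= RGB(25, 20, 0)
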